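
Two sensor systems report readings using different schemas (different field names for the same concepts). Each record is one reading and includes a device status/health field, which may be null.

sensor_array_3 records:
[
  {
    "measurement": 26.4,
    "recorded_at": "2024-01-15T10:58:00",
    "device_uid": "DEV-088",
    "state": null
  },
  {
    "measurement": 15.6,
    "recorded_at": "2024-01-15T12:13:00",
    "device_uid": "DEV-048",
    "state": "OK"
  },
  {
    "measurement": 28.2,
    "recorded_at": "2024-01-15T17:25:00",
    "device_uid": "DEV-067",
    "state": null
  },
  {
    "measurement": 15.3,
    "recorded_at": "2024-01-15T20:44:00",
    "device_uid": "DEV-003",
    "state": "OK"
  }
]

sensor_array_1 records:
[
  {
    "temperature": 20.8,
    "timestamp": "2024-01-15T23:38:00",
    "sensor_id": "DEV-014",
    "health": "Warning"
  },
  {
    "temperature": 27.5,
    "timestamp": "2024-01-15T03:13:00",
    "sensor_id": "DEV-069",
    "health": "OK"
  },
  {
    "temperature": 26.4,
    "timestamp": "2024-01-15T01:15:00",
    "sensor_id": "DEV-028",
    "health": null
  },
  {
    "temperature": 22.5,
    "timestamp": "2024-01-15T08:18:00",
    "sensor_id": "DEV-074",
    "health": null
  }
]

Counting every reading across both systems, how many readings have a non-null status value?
4

Schema mapping: "state" (sensor_array_3) = "health" (sensor_array_1) = status

Non-null in sensor_array_3: 2
Non-null in sensor_array_1: 2

Total non-null: 2 + 2 = 4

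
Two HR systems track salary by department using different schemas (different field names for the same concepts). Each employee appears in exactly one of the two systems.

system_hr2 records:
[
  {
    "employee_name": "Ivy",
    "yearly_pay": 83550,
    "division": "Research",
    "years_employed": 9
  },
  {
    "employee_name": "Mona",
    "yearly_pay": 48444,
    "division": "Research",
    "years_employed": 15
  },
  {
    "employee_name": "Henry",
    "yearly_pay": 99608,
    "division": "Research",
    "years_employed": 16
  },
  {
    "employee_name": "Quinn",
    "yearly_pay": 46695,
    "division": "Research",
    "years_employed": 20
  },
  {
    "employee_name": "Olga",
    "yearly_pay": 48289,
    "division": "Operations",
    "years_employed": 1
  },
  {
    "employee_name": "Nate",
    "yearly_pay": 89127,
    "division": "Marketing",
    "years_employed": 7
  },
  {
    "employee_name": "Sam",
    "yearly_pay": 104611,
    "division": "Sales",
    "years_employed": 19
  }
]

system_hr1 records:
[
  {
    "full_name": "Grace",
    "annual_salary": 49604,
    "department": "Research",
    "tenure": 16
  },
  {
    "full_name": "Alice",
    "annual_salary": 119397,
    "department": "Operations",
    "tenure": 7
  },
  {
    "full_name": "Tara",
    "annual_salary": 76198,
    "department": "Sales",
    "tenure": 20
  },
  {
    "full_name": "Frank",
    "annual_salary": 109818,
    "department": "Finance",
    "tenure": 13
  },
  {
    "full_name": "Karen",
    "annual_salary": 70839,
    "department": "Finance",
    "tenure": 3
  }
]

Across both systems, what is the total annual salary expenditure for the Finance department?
180657

Schema mappings:
- "division" (system_hr2) = "department" (system_hr1) = department
- "yearly_pay" (system_hr2) = "annual_salary" (system_hr1) = salary

Finance salaries from system_hr2: 0
Finance salaries from system_hr1: 180657

Total: 0 + 180657 = 180657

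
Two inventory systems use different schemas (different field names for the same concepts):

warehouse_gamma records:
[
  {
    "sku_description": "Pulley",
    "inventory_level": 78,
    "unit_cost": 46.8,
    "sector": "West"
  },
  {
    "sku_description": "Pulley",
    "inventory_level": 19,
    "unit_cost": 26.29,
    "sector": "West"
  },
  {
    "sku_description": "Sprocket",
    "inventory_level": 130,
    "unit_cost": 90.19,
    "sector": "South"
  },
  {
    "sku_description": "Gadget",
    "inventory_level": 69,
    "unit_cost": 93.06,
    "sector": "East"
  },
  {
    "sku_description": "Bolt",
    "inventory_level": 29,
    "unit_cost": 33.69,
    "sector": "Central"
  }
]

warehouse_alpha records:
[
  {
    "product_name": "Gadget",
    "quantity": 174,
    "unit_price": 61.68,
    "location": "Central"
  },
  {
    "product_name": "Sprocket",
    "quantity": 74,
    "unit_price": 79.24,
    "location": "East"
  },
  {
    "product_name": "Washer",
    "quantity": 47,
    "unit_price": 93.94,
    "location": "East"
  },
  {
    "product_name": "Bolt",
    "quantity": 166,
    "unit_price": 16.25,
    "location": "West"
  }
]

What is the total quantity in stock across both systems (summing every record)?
786

To reconcile these schemas, identify the field holding the quantity in stock in each system:
1. In warehouse_gamma it is "inventory_level"
2. In warehouse_alpha it is "quantity"

From warehouse_gamma: 78 + 19 + 130 + 69 + 29 = 325
From warehouse_alpha: 174 + 74 + 47 + 166 = 461

Total: 325 + 461 = 786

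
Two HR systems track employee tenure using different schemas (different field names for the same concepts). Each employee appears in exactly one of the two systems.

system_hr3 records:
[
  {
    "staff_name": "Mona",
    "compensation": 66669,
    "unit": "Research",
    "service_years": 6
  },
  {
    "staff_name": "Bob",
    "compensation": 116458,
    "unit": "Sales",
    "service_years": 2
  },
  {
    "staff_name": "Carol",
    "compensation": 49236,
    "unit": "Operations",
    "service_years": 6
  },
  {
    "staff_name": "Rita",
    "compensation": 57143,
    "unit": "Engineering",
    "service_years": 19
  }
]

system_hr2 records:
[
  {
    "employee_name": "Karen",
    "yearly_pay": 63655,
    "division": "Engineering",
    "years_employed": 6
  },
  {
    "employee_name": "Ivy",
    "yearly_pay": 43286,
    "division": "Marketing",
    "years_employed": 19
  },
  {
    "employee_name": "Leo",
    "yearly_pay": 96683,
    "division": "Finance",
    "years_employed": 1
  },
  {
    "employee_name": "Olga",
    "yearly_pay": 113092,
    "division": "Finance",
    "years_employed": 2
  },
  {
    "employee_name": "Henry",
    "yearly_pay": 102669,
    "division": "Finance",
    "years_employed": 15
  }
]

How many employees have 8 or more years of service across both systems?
3

Reconcile schemas: "service_years" (system_hr3) = "years_employed" (system_hr2) = years of service

From system_hr3: 1 employees with >= 8 years
From system_hr2: 2 employees with >= 8 years

Total: 1 + 2 = 3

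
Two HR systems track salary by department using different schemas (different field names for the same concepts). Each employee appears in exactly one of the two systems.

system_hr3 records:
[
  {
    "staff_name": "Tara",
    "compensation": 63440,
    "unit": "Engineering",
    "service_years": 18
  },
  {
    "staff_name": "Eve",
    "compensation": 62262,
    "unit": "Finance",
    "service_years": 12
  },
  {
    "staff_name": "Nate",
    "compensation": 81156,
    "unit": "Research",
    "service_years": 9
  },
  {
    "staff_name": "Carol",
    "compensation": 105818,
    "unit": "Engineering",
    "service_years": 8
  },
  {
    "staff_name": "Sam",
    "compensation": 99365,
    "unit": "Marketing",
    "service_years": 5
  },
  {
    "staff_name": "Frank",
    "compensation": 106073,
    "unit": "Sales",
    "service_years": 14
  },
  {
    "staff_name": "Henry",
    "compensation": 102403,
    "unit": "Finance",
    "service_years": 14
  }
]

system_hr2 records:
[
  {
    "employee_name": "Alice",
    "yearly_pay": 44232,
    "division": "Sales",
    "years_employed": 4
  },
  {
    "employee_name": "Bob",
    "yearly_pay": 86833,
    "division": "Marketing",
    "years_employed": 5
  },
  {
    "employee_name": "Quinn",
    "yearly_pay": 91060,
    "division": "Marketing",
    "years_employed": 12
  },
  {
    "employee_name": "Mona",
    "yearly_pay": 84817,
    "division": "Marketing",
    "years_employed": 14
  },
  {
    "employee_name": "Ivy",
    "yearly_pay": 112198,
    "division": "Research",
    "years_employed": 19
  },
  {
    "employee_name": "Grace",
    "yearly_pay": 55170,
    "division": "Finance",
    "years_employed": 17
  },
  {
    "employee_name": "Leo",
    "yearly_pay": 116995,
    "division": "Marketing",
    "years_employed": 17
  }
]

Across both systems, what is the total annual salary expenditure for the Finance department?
219835

Schema mappings:
- "unit" (system_hr3) = "division" (system_hr2) = department
- "compensation" (system_hr3) = "yearly_pay" (system_hr2) = salary

Finance salaries from system_hr3: 164665
Finance salaries from system_hr2: 55170

Total: 164665 + 55170 = 219835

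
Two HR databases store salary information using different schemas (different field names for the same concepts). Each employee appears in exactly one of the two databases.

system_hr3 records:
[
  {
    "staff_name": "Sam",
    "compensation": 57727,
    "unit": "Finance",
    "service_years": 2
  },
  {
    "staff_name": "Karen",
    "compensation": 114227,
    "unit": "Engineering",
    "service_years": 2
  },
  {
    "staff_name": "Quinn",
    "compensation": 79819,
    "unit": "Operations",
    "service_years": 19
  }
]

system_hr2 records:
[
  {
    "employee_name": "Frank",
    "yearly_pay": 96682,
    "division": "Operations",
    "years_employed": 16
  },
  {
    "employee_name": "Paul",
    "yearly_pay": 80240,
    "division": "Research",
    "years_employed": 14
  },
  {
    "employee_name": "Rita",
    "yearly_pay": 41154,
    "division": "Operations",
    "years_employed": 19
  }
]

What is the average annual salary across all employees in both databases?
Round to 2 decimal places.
78308.17

Schema mapping: "compensation" (system_hr3) = "yearly_pay" (system_hr2) = annual salary

All salaries: [57727, 114227, 79819, 96682, 80240, 41154]
Sum: 469849
Count: 6
Average: 469849 / 6 = 78308.17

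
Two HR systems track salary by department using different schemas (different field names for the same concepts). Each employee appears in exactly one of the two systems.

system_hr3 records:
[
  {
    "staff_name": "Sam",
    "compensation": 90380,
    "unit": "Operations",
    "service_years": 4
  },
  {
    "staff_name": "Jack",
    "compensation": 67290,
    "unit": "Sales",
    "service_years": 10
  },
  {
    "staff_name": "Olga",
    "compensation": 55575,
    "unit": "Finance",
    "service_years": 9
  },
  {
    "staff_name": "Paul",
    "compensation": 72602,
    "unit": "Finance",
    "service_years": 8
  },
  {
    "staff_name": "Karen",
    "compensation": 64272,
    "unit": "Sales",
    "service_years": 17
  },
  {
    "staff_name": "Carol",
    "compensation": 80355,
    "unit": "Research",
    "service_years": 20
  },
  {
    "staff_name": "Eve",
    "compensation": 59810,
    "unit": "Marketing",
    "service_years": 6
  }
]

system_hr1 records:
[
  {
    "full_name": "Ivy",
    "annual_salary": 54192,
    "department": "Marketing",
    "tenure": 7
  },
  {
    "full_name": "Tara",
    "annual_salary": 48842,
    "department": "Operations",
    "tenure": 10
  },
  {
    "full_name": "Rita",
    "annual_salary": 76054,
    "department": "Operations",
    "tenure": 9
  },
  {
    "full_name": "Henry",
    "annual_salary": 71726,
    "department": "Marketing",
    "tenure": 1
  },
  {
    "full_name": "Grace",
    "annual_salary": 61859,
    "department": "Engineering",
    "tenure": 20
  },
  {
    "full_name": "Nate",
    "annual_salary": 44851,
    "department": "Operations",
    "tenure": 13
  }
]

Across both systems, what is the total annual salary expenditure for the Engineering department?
61859

Schema mappings:
- "unit" (system_hr3) = "department" (system_hr1) = department
- "compensation" (system_hr3) = "annual_salary" (system_hr1) = salary

Engineering salaries from system_hr3: 0
Engineering salaries from system_hr1: 61859

Total: 0 + 61859 = 61859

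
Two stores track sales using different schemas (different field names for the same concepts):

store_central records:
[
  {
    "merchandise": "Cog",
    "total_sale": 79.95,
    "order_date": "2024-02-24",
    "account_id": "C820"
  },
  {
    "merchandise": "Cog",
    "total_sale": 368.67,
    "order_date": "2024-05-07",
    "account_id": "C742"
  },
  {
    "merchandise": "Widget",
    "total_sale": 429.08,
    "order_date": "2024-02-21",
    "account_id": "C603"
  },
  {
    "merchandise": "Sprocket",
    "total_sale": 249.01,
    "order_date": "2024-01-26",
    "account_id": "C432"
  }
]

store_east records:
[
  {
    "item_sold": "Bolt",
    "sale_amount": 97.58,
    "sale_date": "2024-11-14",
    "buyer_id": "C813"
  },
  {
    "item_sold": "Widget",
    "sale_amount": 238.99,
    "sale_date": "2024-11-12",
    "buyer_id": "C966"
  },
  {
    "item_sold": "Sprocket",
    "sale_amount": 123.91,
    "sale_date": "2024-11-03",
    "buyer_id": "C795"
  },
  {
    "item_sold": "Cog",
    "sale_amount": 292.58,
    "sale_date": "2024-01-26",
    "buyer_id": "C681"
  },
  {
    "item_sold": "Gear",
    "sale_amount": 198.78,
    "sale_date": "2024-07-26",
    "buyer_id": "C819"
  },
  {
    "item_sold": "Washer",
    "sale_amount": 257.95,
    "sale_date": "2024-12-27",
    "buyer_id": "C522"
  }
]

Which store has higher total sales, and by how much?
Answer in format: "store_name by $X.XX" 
store_east by $83.08

Schema mapping: "total_sale" (store_central) = "sale_amount" (store_east) = sale amount

Total for store_central: 1126.71
Total for store_east: 1209.79

Difference: |1126.71 - 1209.79| = 83.08
store_east has higher sales by $83.08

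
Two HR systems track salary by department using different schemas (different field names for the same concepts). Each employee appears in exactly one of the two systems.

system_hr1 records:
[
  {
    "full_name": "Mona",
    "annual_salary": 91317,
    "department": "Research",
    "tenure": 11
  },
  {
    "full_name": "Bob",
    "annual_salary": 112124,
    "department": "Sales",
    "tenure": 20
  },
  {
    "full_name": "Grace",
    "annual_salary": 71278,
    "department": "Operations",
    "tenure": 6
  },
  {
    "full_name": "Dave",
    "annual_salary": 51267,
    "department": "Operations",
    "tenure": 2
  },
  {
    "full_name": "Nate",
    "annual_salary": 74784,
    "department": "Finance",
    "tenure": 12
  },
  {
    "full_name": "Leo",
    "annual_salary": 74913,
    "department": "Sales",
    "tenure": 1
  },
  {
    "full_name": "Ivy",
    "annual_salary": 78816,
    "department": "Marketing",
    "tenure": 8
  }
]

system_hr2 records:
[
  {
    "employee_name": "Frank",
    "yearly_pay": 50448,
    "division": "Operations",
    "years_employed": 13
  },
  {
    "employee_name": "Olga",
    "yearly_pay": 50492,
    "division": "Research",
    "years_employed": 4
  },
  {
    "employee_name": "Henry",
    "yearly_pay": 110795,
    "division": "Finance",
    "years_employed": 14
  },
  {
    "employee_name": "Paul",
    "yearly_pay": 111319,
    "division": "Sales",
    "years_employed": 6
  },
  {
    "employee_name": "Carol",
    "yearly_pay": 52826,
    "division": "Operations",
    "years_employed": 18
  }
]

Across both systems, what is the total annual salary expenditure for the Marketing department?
78816

Schema mappings:
- "department" (system_hr1) = "division" (system_hr2) = department
- "annual_salary" (system_hr1) = "yearly_pay" (system_hr2) = salary

Marketing salaries from system_hr1: 78816
Marketing salaries from system_hr2: 0

Total: 78816 + 0 = 78816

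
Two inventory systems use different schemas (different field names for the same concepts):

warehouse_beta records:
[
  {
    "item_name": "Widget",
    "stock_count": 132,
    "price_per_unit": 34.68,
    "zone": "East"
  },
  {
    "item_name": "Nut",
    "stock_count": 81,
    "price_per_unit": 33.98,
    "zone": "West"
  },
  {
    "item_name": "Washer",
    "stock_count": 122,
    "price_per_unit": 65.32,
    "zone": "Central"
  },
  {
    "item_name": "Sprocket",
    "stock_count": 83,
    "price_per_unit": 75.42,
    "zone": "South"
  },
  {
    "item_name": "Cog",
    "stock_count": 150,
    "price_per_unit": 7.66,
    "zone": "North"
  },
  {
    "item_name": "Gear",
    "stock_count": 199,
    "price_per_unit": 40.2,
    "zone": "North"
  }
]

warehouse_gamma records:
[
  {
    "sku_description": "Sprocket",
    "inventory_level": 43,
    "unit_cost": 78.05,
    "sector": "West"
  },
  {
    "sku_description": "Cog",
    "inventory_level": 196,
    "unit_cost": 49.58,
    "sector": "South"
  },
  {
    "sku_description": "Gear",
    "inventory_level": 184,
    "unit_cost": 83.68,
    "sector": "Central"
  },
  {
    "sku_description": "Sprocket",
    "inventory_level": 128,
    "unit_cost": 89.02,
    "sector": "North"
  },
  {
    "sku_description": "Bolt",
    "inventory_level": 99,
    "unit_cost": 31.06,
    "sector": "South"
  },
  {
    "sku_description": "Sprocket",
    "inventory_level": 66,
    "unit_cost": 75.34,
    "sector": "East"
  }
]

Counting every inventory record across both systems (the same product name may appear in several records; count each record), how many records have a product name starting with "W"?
2

Schema mapping: "item_name" (warehouse_beta) = "sku_description" (warehouse_gamma) = product name

Records with product name starting with "W" in warehouse_beta: 2
Records with product name starting with "W" in warehouse_gamma: 0

Total: 2 + 0 = 2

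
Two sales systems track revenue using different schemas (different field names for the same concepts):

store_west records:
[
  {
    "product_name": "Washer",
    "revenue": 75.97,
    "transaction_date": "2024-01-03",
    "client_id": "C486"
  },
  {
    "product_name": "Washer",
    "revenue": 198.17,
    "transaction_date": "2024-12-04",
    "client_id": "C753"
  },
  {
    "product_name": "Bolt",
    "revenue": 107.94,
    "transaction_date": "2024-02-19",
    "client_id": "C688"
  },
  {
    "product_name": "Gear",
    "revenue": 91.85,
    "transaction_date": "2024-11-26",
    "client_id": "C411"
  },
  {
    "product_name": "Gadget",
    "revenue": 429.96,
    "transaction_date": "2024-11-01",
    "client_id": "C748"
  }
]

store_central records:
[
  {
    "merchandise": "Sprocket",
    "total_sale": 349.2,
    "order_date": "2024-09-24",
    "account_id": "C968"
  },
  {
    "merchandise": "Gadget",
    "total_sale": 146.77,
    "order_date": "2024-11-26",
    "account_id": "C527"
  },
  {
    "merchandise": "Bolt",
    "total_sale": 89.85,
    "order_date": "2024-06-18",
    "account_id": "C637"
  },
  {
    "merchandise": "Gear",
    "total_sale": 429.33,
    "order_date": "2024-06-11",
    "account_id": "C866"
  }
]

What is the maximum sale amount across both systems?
429.96

Reconcile: "revenue" (store_west) = "total_sale" (store_central) = sale amount

Maximum in store_west: 429.96
Maximum in store_central: 429.33

Overall maximum: max(429.96, 429.33) = 429.96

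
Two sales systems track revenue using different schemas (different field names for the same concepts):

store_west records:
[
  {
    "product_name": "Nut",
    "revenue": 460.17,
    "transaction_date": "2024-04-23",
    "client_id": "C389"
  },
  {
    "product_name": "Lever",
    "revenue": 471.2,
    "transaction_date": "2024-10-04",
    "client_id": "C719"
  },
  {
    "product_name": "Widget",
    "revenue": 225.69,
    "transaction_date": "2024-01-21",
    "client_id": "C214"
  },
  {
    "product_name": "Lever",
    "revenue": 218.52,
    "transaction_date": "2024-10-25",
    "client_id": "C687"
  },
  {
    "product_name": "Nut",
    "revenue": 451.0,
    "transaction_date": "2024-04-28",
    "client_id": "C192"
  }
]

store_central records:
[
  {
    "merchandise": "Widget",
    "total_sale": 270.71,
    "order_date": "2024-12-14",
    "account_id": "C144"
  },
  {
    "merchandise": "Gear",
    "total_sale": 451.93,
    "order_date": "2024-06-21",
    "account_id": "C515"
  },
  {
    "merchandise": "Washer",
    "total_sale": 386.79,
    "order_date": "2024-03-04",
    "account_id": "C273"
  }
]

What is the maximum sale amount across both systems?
471.2

Reconcile: "revenue" (store_west) = "total_sale" (store_central) = sale amount

Maximum in store_west: 471.2
Maximum in store_central: 451.93

Overall maximum: max(471.2, 451.93) = 471.2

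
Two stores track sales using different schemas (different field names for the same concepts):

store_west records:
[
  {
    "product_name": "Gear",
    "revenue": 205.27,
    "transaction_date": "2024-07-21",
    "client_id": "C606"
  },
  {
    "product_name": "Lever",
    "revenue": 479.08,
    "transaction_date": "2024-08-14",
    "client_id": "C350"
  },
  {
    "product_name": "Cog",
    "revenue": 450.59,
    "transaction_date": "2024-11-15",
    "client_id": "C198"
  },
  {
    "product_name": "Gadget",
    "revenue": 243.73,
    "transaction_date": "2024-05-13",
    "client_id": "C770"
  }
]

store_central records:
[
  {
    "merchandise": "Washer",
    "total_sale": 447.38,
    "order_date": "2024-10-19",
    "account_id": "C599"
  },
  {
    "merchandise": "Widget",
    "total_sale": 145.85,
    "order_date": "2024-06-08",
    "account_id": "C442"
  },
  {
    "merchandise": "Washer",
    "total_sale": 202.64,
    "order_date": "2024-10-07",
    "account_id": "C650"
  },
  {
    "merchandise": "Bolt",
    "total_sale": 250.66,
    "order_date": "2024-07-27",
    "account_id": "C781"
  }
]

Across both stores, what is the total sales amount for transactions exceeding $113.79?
2425.2

Schema mapping: "revenue" (store_west) = "total_sale" (store_central) = sale amount

Sum of sales > $113.79 in store_west: 1378.67
Sum of sales > $113.79 in store_central: 1046.53

Total: 1378.67 + 1046.53 = 2425.2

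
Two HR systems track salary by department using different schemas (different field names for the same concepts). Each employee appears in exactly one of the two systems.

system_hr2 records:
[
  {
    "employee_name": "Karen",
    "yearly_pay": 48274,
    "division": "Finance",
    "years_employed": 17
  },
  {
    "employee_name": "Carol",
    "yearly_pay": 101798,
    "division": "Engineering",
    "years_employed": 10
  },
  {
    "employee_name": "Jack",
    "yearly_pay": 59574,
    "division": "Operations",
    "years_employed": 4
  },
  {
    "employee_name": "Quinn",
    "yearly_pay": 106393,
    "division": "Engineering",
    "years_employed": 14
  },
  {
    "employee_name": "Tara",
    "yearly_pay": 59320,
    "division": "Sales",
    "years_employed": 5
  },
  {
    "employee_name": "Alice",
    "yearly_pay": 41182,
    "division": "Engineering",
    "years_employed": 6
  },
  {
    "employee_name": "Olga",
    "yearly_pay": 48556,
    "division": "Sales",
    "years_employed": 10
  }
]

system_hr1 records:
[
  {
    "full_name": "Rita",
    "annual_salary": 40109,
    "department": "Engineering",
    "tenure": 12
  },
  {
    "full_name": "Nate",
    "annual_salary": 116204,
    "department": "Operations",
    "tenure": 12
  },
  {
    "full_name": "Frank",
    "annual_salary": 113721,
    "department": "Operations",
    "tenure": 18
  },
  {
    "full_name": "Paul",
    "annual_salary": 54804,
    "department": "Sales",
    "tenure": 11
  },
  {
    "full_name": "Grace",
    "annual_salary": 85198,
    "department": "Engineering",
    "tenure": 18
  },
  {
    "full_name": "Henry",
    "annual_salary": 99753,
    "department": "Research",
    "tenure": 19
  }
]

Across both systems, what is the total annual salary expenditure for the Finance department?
48274

Schema mappings:
- "division" (system_hr2) = "department" (system_hr1) = department
- "yearly_pay" (system_hr2) = "annual_salary" (system_hr1) = salary

Finance salaries from system_hr2: 48274
Finance salaries from system_hr1: 0

Total: 48274 + 0 = 48274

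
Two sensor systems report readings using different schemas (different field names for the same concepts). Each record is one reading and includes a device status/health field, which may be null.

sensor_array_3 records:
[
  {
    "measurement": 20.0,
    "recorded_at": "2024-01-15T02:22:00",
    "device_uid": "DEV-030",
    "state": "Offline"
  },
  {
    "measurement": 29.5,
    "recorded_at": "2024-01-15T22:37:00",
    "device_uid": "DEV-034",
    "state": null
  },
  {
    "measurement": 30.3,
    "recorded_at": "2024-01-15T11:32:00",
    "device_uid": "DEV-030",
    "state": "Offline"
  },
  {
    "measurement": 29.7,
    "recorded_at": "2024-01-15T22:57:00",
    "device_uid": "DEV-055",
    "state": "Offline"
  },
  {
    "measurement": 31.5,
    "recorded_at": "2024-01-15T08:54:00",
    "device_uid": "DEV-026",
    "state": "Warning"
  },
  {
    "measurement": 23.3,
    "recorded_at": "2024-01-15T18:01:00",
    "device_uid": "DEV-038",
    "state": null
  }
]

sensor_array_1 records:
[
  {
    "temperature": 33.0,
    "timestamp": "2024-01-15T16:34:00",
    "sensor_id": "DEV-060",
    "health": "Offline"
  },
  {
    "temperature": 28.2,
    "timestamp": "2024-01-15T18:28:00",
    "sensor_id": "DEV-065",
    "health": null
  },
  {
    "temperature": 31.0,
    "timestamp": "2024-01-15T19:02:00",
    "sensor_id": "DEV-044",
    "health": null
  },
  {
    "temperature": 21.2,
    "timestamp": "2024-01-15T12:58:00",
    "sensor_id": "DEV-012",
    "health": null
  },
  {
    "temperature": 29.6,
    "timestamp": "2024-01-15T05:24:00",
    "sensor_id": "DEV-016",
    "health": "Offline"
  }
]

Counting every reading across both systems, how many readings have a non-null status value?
6

Schema mapping: "state" (sensor_array_3) = "health" (sensor_array_1) = status

Non-null in sensor_array_3: 4
Non-null in sensor_array_1: 2

Total non-null: 4 + 2 = 6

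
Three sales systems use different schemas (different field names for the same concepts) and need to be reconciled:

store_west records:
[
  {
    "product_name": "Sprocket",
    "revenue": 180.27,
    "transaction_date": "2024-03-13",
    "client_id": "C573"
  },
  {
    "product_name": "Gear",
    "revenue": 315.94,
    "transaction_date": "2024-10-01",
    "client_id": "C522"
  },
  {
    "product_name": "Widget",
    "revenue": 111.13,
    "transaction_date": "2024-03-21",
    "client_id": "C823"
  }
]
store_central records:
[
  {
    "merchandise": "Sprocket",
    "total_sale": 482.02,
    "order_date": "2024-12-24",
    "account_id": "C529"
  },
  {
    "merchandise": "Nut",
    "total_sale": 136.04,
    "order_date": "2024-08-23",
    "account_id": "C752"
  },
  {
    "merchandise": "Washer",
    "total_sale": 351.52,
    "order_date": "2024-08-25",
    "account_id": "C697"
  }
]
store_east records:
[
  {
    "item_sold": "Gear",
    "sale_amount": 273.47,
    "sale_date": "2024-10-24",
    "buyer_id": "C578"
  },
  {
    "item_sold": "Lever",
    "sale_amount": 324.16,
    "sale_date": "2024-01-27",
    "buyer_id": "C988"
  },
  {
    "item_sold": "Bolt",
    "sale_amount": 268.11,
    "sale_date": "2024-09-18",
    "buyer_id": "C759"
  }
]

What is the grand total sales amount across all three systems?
2442.66

Schema reconciliation - all amount fields map to sale amount:

store_west (revenue): 607.34
store_central (total_sale): 969.58
store_east (sale_amount): 865.74

Grand total: 2442.66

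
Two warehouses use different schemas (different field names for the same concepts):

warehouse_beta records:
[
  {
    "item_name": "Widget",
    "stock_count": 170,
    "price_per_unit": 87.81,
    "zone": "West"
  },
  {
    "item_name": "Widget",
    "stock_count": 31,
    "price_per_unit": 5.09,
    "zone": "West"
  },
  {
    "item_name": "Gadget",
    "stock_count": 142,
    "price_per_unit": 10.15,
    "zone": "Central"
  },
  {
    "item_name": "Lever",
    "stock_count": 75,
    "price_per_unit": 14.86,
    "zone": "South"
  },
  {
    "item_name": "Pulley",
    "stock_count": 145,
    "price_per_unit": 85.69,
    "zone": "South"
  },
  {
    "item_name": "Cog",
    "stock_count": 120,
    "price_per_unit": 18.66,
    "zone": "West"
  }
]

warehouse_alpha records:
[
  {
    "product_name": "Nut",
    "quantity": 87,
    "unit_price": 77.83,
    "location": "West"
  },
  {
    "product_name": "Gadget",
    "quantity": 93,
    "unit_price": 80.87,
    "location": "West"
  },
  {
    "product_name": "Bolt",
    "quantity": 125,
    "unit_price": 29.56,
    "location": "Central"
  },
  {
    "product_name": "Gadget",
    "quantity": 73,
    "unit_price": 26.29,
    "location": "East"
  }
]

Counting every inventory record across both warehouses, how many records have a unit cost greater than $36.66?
4

Schema mapping: "price_per_unit" (warehouse_beta) = "unit_price" (warehouse_alpha) = unit cost

Records > $36.66 in warehouse_beta: 2
Records > $36.66 in warehouse_alpha: 2

Total count: 2 + 2 = 4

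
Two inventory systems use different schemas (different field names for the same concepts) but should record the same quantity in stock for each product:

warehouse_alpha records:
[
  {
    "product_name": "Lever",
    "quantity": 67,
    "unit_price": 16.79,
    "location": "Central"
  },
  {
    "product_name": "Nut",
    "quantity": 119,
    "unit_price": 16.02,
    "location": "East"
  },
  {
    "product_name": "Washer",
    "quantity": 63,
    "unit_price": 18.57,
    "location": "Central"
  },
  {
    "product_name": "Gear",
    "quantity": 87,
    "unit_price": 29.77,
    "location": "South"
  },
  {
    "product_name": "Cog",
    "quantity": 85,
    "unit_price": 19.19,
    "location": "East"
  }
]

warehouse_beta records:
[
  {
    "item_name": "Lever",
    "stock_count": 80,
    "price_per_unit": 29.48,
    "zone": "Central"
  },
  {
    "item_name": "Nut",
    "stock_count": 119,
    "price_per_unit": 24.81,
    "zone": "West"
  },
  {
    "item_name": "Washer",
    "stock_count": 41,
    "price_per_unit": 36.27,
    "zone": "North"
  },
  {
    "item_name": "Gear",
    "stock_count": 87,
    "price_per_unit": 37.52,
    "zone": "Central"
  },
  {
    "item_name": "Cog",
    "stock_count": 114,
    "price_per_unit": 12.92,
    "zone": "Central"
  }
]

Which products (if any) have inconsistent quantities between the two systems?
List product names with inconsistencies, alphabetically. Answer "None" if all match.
Cog, Lever, Washer

Schema mappings:
- "product_name" (warehouse_alpha) = "item_name" (warehouse_beta) = product name
- "quantity" (warehouse_alpha) = "stock_count" (warehouse_beta) = quantity

Comparison:
  Lever: 67 vs 80 - MISMATCH
  Nut: 119 vs 119 - MATCH
  Washer: 63 vs 41 - MISMATCH
  Gear: 87 vs 87 - MATCH
  Cog: 85 vs 114 - MISMATCH

Products with inconsistencies: Cog, Lever, Washer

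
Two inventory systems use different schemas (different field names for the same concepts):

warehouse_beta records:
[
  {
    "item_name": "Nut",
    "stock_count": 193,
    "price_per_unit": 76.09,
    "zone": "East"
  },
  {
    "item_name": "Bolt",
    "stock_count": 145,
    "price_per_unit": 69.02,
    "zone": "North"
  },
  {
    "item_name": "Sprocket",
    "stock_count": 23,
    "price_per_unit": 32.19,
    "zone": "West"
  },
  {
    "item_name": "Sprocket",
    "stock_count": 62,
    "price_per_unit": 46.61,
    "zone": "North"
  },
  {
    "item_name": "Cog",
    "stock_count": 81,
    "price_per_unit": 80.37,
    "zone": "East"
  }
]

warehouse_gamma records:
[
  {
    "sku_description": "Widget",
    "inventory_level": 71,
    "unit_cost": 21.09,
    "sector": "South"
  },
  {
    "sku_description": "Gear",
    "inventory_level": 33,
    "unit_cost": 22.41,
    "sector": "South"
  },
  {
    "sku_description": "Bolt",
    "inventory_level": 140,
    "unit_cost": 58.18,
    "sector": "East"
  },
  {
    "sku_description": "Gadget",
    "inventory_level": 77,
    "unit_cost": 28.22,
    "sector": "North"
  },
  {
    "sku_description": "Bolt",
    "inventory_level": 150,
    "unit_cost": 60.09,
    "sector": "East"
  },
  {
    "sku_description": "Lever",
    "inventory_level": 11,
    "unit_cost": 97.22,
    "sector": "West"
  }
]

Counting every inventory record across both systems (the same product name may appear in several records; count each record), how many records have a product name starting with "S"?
2

Schema mapping: "item_name" (warehouse_beta) = "sku_description" (warehouse_gamma) = product name

Records with product name starting with "S" in warehouse_beta: 2
Records with product name starting with "S" in warehouse_gamma: 0

Total: 2 + 0 = 2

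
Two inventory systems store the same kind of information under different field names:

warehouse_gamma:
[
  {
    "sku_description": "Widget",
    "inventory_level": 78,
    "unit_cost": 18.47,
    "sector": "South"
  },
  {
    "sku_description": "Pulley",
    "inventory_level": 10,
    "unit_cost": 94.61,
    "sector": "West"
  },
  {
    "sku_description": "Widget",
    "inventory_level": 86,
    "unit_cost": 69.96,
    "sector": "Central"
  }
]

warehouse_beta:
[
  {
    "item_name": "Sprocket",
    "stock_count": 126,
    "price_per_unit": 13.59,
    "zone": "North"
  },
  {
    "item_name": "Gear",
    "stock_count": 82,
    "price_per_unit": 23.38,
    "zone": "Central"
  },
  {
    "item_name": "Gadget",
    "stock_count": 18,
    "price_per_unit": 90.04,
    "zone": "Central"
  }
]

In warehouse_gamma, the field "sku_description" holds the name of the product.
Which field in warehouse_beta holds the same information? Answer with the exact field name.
item_name

In warehouse_gamma, "sku_description" holds the name of the product.
The fields in warehouse_beta are: "item_name", "stock_count", "price_per_unit", "zone".
"item_name" is the match: the name refers to the same concept and its values are product-name strings (e.g. 'Gadget', 'Gear').
The other fields ("stock_count", "price_per_unit", "zone") hold different kinds of data.

So "sku_description" in warehouse_gamma corresponds to "item_name" in warehouse_beta.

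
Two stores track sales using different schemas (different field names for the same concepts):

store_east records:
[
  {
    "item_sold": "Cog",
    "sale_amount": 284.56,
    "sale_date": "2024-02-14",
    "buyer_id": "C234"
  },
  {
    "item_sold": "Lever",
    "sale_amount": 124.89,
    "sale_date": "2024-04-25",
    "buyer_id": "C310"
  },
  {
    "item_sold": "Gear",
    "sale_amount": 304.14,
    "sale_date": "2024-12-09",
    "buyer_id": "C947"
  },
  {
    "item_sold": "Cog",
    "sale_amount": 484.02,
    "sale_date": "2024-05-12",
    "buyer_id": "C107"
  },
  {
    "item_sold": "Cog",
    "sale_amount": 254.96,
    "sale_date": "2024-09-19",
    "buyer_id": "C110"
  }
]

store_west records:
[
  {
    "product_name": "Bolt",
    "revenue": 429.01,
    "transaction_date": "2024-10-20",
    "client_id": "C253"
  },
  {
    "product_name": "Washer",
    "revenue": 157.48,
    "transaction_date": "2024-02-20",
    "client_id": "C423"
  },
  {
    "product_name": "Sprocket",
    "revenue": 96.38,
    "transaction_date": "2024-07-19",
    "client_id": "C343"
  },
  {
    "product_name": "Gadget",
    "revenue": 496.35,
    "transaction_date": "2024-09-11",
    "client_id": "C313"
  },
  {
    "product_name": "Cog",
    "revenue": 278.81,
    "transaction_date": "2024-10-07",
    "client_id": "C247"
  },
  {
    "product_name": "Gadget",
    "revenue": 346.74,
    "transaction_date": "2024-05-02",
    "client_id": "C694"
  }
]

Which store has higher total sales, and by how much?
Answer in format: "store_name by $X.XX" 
store_west by $352.20

Schema mapping: "sale_amount" (store_east) = "revenue" (store_west) = sale amount

Total for store_east: 1452.57
Total for store_west: 1804.77

Difference: |1452.57 - 1804.77| = 352.20
store_west has higher sales by $352.20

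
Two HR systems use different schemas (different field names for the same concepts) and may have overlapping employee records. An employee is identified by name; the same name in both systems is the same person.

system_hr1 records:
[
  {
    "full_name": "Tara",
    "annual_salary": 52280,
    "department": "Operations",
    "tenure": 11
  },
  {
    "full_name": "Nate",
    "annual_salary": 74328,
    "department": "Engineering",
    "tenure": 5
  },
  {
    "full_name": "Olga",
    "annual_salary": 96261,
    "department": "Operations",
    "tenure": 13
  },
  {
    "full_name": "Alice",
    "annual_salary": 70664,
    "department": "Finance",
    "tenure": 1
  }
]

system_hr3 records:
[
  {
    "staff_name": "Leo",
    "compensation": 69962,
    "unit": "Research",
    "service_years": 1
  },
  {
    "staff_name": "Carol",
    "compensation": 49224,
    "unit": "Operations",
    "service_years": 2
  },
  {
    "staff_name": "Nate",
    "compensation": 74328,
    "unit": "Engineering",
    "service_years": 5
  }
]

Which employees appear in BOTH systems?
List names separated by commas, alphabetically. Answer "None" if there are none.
Nate

Schema mapping: "full_name" (system_hr1) = "staff_name" (system_hr3) = employee name

Names in system_hr1: ['Alice', 'Nate', 'Olga', 'Tara']
Names in system_hr3: ['Carol', 'Leo', 'Nate']

Intersection: ['Nate']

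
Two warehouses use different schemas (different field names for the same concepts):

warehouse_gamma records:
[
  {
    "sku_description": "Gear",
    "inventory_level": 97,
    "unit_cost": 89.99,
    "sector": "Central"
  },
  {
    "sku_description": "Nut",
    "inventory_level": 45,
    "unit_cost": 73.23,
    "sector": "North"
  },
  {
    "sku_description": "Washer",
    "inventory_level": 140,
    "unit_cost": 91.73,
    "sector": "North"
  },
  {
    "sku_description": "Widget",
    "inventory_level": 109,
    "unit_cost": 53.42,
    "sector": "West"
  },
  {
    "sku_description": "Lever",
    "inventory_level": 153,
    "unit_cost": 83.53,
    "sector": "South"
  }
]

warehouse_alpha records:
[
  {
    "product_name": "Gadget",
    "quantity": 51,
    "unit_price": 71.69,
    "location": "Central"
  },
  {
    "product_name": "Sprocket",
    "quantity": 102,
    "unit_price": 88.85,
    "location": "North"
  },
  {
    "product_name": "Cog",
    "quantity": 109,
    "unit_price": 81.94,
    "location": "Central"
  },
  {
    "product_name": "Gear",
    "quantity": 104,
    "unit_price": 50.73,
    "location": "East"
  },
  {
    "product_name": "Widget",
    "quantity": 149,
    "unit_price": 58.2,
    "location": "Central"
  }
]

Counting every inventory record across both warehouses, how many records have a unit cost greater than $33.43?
10

Schema mapping: "unit_cost" (warehouse_gamma) = "unit_price" (warehouse_alpha) = unit cost

Records > $33.43 in warehouse_gamma: 5
Records > $33.43 in warehouse_alpha: 5

Total count: 5 + 5 = 10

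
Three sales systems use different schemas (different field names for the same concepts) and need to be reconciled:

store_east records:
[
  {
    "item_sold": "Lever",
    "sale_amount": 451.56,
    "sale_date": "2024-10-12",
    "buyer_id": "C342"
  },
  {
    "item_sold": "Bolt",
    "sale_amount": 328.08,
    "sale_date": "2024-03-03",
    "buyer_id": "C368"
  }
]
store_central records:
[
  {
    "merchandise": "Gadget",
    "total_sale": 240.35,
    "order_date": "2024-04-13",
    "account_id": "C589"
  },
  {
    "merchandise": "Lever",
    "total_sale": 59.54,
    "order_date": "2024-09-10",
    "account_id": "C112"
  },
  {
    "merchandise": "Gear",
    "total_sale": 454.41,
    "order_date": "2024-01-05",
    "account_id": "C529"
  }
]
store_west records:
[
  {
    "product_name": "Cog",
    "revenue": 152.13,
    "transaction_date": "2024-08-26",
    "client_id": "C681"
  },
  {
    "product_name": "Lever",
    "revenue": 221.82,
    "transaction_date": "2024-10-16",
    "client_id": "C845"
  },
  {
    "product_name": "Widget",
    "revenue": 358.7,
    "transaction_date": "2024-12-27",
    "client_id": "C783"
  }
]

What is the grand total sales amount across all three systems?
2266.59

Schema reconciliation - all amount fields map to sale amount:

store_east (sale_amount): 779.64
store_central (total_sale): 754.3
store_west (revenue): 732.65

Grand total: 2266.59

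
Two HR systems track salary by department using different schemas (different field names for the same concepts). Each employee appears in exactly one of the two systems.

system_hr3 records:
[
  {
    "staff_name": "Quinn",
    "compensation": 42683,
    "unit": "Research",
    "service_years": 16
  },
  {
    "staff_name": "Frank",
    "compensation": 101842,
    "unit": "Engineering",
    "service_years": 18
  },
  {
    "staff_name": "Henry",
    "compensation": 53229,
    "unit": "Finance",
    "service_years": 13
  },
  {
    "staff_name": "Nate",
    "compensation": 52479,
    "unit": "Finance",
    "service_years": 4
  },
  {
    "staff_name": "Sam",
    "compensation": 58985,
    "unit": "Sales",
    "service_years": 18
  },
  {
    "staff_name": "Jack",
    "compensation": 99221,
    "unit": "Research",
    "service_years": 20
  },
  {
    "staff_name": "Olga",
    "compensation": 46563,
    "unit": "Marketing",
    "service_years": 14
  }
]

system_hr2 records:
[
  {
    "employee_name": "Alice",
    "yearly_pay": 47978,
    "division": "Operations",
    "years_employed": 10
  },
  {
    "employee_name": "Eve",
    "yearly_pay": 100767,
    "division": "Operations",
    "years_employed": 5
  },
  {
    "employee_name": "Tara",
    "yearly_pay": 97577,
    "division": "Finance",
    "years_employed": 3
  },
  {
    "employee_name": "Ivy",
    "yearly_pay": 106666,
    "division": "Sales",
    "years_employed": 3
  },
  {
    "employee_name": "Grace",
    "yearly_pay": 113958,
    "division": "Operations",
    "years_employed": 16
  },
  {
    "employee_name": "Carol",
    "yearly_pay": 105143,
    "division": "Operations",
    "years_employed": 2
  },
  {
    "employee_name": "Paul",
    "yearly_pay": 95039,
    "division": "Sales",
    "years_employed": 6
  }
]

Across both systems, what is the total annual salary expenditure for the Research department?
141904

Schema mappings:
- "unit" (system_hr3) = "division" (system_hr2) = department
- "compensation" (system_hr3) = "yearly_pay" (system_hr2) = salary

Research salaries from system_hr3: 141904
Research salaries from system_hr2: 0

Total: 141904 + 0 = 141904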